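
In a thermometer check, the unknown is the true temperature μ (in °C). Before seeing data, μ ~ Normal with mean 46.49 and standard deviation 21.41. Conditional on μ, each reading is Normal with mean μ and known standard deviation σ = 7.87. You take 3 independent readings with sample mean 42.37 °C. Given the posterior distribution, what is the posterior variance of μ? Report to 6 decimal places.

19.755838

For Normal data with known variance σ², a Normal(μ₀, σ₀²) prior on μ is conjugate. Posterior precision = 1/σ₀² + n/σ²; posterior mean is the precision-weighted average of μ₀ and x̄.
σ₀² = 21.41² = 458.3881, σ² = 7.87² = 61.9369; σ² + n·σ₀² = 61.9369 + 3·458.3881 = 1437.1012.
Posterior precision = 1/σ₀² + n/σ² = 1/458.3881 + 3/61.9369 = (σ² + n·σ₀²)/(σ₀²σ²) = 1437.1012/(458.3881·61.9369); posterior variance σₙ² = σ₀²σ²/(σ² + n·σ₀²) = 458.3881·61.9369/1437.1012 = 19.755838.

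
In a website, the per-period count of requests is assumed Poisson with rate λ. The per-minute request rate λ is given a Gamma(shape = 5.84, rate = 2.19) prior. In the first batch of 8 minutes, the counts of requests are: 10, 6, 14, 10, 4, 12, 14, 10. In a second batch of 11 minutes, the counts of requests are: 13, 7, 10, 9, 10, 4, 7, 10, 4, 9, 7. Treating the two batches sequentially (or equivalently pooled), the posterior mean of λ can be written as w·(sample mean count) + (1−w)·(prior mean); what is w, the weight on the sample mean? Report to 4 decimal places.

With a Gamma(shape α, rate β) prior, the Poisson likelihood is conjugate: the posterior is Gamma(α + ΣXᵢ, β + n).
Total number of minutes: n = 8 + 11 = 19.
Posterior mean = (α₀+S)/(β₀+n) = [n/(β₀+n)]·(S/n) + [β₀/(β₀+n)]·(α₀/β₀), so only n and β₀ enter the weight.
Weight on data w = n/(β₀+n) = 19/(2.19+19) = 19/21.19 = 0.8966.

0.8966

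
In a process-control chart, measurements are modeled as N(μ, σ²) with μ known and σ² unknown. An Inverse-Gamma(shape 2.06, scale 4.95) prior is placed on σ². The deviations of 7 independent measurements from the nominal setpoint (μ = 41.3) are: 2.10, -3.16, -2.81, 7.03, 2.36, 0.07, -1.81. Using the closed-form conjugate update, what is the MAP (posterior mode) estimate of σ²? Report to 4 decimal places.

With known mean μ and an Inverse-Gamma(α, β) prior on σ², the Normal likelihood is conjugate: posterior is Inv-Gamma(α + n/2, β + Σ(xᵢ−μ)²/2).
Σ(xᵢ−μ)² = (2.10)² + (-3.16)² + (-2.81)² + (7.03)² + (2.36)² + (0.07)² + (-1.81)² = 80.5632.
Posterior: Inv-Gamma(2.06 + 7/2, 4.95 + 80.5632/2) = Inv-Gamma(5.56, 45.23160).
Mode = β/(α+1) = 45.23160/6.56 = 6.8951.

6.8951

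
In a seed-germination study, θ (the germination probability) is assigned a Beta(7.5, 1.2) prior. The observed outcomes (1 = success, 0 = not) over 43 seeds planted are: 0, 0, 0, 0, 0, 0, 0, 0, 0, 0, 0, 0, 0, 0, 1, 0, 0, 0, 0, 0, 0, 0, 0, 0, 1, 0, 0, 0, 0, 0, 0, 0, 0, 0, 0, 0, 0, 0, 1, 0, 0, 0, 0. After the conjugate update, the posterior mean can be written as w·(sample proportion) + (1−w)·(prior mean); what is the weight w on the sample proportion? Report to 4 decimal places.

The Beta prior is conjugate to a Binomial/Bernoulli likelihood; the update adds successes to α and failures to β.
Posterior mean = (α₀+k)/(α₀+β₀+n) = [n/(α₀+β₀+n)]·(k/n) + [(α₀+β₀)/(α₀+β₀+n)]·α₀/(α₀+β₀), so only n and the prior enter the weight.
The weight on the data is w = n/(α₀+β₀+n) = 43/(7.5+1.2+43) = 43/51.7 = 0.8317.

0.8317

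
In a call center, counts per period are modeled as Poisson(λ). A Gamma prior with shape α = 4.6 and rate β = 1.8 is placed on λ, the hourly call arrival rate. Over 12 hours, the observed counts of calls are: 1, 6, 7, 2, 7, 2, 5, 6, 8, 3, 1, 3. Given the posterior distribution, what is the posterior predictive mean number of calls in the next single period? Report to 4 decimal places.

With a Gamma(shape α, rate β) prior, the Poisson likelihood is conjugate: the posterior is Gamma(α + ΣXᵢ, β + n).
Sum of counts S = 51 over n = 12 hours.
Posterior: Gamma(α+S, β+n) = Gamma(4.6+51, 1.8+12) = Gamma(55.6, 13.8).
The predictive distribution for one future period is NegBinom with mean α/β = 4.0290.

4.0290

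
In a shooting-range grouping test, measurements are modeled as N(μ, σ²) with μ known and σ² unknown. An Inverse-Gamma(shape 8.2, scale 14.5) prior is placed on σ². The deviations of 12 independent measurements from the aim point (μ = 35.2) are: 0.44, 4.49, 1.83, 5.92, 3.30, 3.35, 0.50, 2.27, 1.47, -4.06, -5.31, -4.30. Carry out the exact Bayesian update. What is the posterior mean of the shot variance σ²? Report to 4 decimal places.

6.8407

With known mean μ and an Inverse-Gamma(α, β) prior on σ², the Normal likelihood is conjugate: posterior is Inv-Gamma(α + n/2, β + Σ(xᵢ−μ)²/2).
Σ(xᵢ−μ)² = (0.44)² + (4.49)² + (1.83)² + (5.92)² + (3.30)² + (3.35)² + (0.50)² + (2.27)² + (1.47)² + (-4.06)² + (-5.31)² + (-4.30)² = 151.5950.
Posterior: Inv-Gamma(8.2 + 12/2, 14.5 + 151.5950/2) = Inv-Gamma(14.20, 90.29750).
E[σ²|data] = β/(α−1) = 90.29750/13.20 = 6.8407.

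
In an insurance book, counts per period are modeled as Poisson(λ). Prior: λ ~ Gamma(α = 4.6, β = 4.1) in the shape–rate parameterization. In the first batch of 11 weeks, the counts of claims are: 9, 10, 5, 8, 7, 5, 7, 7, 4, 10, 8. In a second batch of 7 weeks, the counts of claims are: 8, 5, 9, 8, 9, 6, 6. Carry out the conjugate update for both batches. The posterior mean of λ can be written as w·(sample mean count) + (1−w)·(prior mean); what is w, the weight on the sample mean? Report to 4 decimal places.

With a Gamma(shape α, rate β) prior, the Poisson likelihood is conjugate: the posterior is Gamma(α + ΣXᵢ, β + n).
Total number of weeks: n = 11 + 7 = 18.
Posterior mean = (α₀+S)/(β₀+n) = [n/(β₀+n)]·(S/n) + [β₀/(β₀+n)]·(α₀/β₀), so only n and β₀ enter the weight.
Weight on data w = n/(β₀+n) = 18/(4.1+18) = 18/22.1 = 0.8145.

0.8145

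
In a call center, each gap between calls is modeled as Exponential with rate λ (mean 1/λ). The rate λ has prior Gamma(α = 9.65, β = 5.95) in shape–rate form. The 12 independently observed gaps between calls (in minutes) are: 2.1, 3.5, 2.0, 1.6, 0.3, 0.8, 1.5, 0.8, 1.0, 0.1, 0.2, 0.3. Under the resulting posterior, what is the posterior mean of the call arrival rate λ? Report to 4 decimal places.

With a Gamma(shape α, rate β) prior on the exponential rate λ, the posterior after n observations with total T = Σxᵢ is Gamma(α+n, β+T).
Sum of observations T = 14.2 minutes; n = 12.
Posterior: Gamma(9.65+12, 5.95+14.2) = Gamma(21.65, 20.15).
Posterior mean of λ = α/β = 21.65/20.15 = 1.0744.

1.0744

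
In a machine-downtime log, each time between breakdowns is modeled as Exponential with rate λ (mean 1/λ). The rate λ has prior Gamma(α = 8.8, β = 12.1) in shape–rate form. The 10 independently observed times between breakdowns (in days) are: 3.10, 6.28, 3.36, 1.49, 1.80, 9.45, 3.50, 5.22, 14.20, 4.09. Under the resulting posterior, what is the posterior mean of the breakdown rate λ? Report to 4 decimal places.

With a Gamma(shape α, rate β) prior on the exponential rate λ, the posterior after n observations with total T = Σxᵢ is Gamma(α+n, β+T).
Sum of observations T = 52.49 days; n = 10.
Posterior: Gamma(8.8+10, 12.1+52.49) = Gamma(18.8, 64.59).
Posterior mean of λ = α/β = 18.8/64.59 = 0.2911.

0.2911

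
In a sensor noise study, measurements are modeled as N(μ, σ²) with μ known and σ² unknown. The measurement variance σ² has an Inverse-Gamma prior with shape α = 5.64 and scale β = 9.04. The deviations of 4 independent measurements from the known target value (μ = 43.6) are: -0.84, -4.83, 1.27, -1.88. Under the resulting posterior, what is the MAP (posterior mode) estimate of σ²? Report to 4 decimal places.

2.7351

With known mean μ and an Inverse-Gamma(α, β) prior on σ², the Normal likelihood is conjugate: posterior is Inv-Gamma(α + n/2, β + Σ(xᵢ−μ)²/2).
Σ(xᵢ−μ)² = (-0.84)² + (-4.83)² + (1.27)² + (-1.88)² = 29.1818.
Posterior: Inv-Gamma(5.64 + 4/2, 9.04 + 29.1818/2) = Inv-Gamma(7.64, 23.63090).
Mode = β/(α+1) = 23.63090/8.64 = 2.7351.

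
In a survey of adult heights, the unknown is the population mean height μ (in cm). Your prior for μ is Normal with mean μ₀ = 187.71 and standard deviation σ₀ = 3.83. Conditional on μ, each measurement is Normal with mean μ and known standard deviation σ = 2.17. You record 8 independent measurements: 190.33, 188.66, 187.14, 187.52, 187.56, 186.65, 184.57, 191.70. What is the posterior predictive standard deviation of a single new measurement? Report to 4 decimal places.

For Normal data with known variance σ², a Normal(μ₀, σ₀²) prior on μ is conjugate. Posterior precision = 1/σ₀² + n/σ²; posterior mean is the precision-weighted average of μ₀ and x̄.
σ₀² = 3.83² = 14.6689, σ² = 2.17² = 4.7089; σ² + n·σ₀² = 4.7089 + 8·14.6689 = 122.0601.
Posterior precision = 1/σ₀² + n/σ² = 1/14.6689 + 8/4.7089 = (σ² + n·σ₀²)/(σ₀²σ²) = 122.0601/(14.6689·4.7089); posterior variance σₙ² = σ₀²σ²/(σ² + n·σ₀²) = 14.6689·4.7089/122.0601 = 0.565905.
Predictive variance for one new observation = σₙ² + σ² = 14.6689·4.7089/122.0601 + 4.7089 = σ²·(σ₀² + 122.0601)/122.0601 = 4.7089·136.729/122.0601 = 5.274805; SD = √(4.7089·136.729/122.0601) = 2.2967.

2.2967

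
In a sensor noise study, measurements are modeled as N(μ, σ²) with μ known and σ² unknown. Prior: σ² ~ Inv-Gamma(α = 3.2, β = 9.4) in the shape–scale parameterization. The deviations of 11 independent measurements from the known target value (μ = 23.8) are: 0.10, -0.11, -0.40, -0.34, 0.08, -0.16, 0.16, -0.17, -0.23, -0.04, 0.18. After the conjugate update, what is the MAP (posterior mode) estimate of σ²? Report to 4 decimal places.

0.9934

With known mean μ and an Inverse-Gamma(α, β) prior on σ², the Normal likelihood is conjugate: posterior is Inv-Gamma(α + n/2, β + Σ(xᵢ−μ)²/2).
Σ(xᵢ−μ)² = (0.10)² + (-0.11)² + (-0.40)² + (-0.34)² + (0.08)² + (-0.16)² + (0.16)² + (-0.17)² + (-0.23)² + (-0.04)² + (0.18)² = 0.4711.
Posterior: Inv-Gamma(3.2 + 11/2, 9.4 + 0.4711/2) = Inv-Gamma(8.70, 9.63555).
Mode = β/(α+1) = 9.63555/9.70 = 0.9934.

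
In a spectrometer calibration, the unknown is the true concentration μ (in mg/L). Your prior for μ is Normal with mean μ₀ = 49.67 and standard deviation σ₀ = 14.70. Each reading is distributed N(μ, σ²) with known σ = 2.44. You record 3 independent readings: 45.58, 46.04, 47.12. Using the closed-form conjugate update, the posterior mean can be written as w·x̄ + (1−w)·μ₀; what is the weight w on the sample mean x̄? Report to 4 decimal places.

0.9909

For Normal data with known variance σ², a Normal(μ₀, σ₀²) prior on μ is conjugate. Posterior precision = 1/σ₀² + n/σ²; posterior mean is the precision-weighted average of μ₀ and x̄.
σ₀² = 14.70² = 216.09, σ² = 2.44² = 5.9536. Prior precision 1/σ₀² = 1/216.09; data precision n/σ² = 3/5.9536.
w = (n/σ²)/(1/σ₀² + n/σ²) = n·σ₀²/(σ² + n·σ₀²) = 3·216.09/(5.9536 + 3·216.09) = 648.27/654.2236 = 0.9909.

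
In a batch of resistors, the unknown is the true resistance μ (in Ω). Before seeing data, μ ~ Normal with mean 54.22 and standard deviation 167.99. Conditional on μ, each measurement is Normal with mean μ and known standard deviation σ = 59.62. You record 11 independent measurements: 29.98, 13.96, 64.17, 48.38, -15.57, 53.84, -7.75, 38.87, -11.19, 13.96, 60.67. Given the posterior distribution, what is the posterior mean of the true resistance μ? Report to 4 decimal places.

26.6179

For Normal data with known variance σ², a Normal(μ₀, σ₀²) prior on μ is conjugate. Posterior precision = 1/σ₀² + n/σ²; posterior mean is the precision-weighted average of μ₀ and x̄.
Σxᵢ = 29.98 + 13.96 + 64.17 + 48.38 + (-15.57) + 53.84 + (-7.75) + 38.87 + (-11.19) + 13.96 + 60.67 = 289.32, so n·x̄ = 289.32.
σ₀² = 167.99² = 28220.6401, σ² = 59.62² = 3554.5444; σ² + n·σ₀² = 3554.5444 + 11·28220.6401 = 313981.5855.
Posterior mean = (μ₀/σ₀² + n·x̄/σ²)/(1/σ₀² + n/σ²) = (σ²·μ₀ + σ₀²·n·x̄)/(σ² + n·σ₀²) = (3554.5444·54.22 + 28220.6401·289.32)/313981.5855 = 8357522.9911/313981.5855 = 26.6179.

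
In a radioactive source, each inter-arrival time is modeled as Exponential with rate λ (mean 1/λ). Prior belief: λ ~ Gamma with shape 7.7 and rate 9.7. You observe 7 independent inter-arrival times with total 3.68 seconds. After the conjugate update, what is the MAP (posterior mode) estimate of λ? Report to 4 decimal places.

With a Gamma(shape α, rate β) prior on the exponential rate λ, the posterior after n observations with total T = Σxᵢ is Gamma(α+n, β+T).
Posterior: Gamma(7.7+7, 9.7+3.68) = Gamma(14.7, 13.38).
Mode = (α−1)/β = 1.0239.

1.0239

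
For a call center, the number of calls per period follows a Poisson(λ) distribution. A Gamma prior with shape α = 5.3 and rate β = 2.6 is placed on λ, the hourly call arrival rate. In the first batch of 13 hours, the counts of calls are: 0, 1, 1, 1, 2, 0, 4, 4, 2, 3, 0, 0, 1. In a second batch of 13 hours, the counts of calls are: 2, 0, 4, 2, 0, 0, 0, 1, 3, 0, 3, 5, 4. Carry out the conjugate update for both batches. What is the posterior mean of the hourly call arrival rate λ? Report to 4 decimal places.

With a Gamma(shape α, rate β) prior, the Poisson likelihood is conjugate: the posterior is Gamma(α + ΣXᵢ, β + n).
Batch 1: sum of counts S = 19 over n = 13 hours.
After batch 1: Gamma(α+S, β+n) = Gamma(5.3+19, 2.6+13) = Gamma(24.3, 15.6).
Batch 2: sum of counts S = 24 over n = 13 hours.
After batch 2: Gamma(α+S, β+n) = Gamma(24.3+24, 15.6+13) = Gamma(48.3, 28.6).
Posterior mean = α/β = 48.3/28.6 = 1.6888.

1.6888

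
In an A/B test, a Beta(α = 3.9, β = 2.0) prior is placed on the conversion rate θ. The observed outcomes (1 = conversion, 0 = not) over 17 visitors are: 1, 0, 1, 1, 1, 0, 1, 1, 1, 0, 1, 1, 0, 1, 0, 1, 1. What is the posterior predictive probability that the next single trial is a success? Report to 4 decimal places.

0.6943

The Beta prior is conjugate to a Binomial/Bernoulli likelihood; the update adds successes to α and failures to β.
Posterior: Beta(α+k, β+n−k) = Beta(3.9+12, 2.0+5) = Beta(15.9, 7.0).
For a single future Bernoulli trial, P(success | data) = α/(α+β) = 0.6943.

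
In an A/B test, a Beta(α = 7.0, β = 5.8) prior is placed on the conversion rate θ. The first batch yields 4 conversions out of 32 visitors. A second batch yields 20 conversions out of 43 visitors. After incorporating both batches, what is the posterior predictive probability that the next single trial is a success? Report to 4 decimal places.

0.3531

The Beta prior is conjugate to a Binomial/Bernoulli likelihood; the update adds successes to α and failures to β.
After batch 1: Beta(7.0+4, 5.8+28) = Beta(11.0, 33.8).
After batch 2: Beta(11.0+20, 33.8+23) = Beta(31.0, 56.8).
For a single future Bernoulli trial, P(success | data) = α/(α+β) = 0.3531.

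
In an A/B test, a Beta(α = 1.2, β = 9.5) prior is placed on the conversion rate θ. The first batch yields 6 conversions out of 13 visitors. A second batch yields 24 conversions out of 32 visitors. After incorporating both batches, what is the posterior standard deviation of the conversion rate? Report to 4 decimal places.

The Beta prior is conjugate to a Binomial/Bernoulli likelihood; the update adds successes to α and failures to β.
After batch 1: Beta(1.2+6, 9.5+7) = Beta(7.2, 16.5).
After batch 2: Beta(7.2+24, 16.5+8) = Beta(31.2, 24.5).
Var = αβ/((α+β)²(α+β+1)) = 31.2·24.5/(55.7²·56.7) = 0.00434537; SD = √0.00434537 = 0.0659.

0.0659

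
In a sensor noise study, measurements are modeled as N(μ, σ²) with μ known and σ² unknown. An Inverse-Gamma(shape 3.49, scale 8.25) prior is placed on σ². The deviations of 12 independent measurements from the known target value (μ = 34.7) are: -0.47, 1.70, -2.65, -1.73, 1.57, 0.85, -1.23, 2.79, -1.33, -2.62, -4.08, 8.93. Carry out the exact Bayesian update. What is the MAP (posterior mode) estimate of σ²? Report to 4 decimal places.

With known mean μ and an Inverse-Gamma(α, β) prior on σ², the Normal likelihood is conjugate: posterior is Inv-Gamma(α + n/2, β + Σ(xᵢ−μ)²/2).
Σ(xᵢ−μ)² = (-0.47)² + (1.70)² + (-2.65)² + (-1.73)² + (1.57)² + (0.85)² + (-1.23)² + (2.79)² + (-1.33)² + (-2.62)² + (-4.08)² + (8.93)² = 130.6353.
Posterior: Inv-Gamma(3.49 + 12/2, 8.25 + 130.6353/2) = Inv-Gamma(9.49, 73.56765).
Mode = β/(α+1) = 73.56765/10.49 = 7.0131.

7.0131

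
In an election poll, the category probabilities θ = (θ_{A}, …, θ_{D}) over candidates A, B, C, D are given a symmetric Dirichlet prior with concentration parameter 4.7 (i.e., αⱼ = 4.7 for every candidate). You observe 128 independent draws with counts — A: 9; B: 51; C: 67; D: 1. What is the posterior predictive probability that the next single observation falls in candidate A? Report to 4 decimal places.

0.0933

The Dirichlet prior is conjugate to the Multinomial likelihood: each posterior αⱼ = prior αⱼ + observed count nⱼ.
Posterior concentration: (13.7, 55.7, 71.7, 5.7), total = 146.8.
P(next = A | data) = α_{A}/Σα = 0.0933.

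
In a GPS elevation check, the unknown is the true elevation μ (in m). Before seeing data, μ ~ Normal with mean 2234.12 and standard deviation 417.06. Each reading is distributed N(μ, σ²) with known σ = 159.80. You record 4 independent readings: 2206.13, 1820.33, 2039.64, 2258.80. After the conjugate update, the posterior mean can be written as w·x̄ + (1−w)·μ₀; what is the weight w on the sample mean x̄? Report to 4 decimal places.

0.9646

For Normal data with known variance σ², a Normal(μ₀, σ₀²) prior on μ is conjugate. Posterior precision = 1/σ₀² + n/σ²; posterior mean is the precision-weighted average of μ₀ and x̄.
σ₀² = 417.06² = 173939.0436, σ² = 159.80² = 25536.04. Prior precision 1/σ₀² = 1/173939.0436; data precision n/σ² = 4/25536.04.
w = (n/σ²)/(1/σ₀² + n/σ²) = n·σ₀²/(σ² + n·σ₀²) = 4·173939.0436/(25536.04 + 4·173939.0436) = 695756.1744/721292.2144 = 0.9646.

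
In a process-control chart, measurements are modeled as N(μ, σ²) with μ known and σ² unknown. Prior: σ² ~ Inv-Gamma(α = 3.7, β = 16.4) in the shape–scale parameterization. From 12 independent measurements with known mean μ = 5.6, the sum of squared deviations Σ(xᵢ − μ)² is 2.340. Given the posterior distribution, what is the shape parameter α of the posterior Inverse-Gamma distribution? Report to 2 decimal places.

9.70

With known mean μ and an Inverse-Gamma(α, β) prior on σ², the Normal likelihood is conjugate: posterior is Inv-Gamma(α + n/2, β + Σ(xᵢ−μ)²/2).
Posterior: Inv-Gamma(3.7 + 12/2, 16.4 + 2.340/2) = Inv-Gamma(9.70, 17.5700).
Posterior α = 9.70.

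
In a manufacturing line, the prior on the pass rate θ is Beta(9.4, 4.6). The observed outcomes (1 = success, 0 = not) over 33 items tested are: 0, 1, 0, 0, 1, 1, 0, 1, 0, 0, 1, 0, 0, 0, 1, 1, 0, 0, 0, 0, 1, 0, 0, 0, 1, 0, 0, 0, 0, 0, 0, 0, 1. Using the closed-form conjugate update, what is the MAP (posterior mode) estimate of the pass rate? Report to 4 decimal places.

0.4089

The Beta prior is conjugate to a Binomial/Bernoulli likelihood; the update adds successes to α and failures to β.
Posterior: Beta(α+k, β+n−k) = Beta(9.4+10, 4.6+23) = Beta(19.4, 27.6).
Mode of Beta(a,b) for a,b>1 is (a−1)/(a+b−2) = 18.4/45.0 = 0.4089.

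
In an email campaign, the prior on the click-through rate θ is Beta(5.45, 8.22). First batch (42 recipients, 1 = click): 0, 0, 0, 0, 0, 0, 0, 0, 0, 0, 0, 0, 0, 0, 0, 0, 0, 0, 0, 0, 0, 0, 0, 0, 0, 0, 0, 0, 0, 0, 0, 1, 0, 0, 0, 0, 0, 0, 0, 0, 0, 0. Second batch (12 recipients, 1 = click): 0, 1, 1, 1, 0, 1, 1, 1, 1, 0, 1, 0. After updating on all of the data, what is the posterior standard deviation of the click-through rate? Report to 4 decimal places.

The Beta prior is conjugate to a Binomial/Bernoulli likelihood; the update adds successes to α and failures to β.
After batch 1: Beta(5.45+1, 8.22+41) = Beta(6.45, 49.22).
After batch 2: Beta(6.45+8, 49.22+4) = Beta(14.45, 53.22).
Var = αβ/((α+β)²(α+β+1)) = 14.45·53.22/(67.67²·68.67) = 0.00244559; SD = √0.00244559 = 0.0495.

0.0495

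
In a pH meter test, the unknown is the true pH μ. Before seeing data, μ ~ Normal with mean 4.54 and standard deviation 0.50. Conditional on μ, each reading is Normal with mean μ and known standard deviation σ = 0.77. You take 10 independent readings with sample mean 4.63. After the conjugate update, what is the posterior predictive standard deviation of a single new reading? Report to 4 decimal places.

0.8005

For Normal data with known variance σ², a Normal(μ₀, σ₀²) prior on μ is conjugate. Posterior precision = 1/σ₀² + n/σ²; posterior mean is the precision-weighted average of μ₀ and x̄.
σ₀² = 0.50² = 0.25, σ² = 0.77² = 0.5929; σ² + n·σ₀² = 0.5929 + 10·0.25 = 3.0929.
Posterior precision = 1/σ₀² + n/σ² = 1/0.25 + 10/0.5929 = (σ² + n·σ₀²)/(σ₀²σ²) = 3.0929/(0.25·0.5929); posterior variance σₙ² = σ₀²σ²/(σ² + n·σ₀²) = 0.25·0.5929/3.0929 = 0.047924.
Predictive variance for one new observation = σₙ² + σ² = 0.25·0.5929/3.0929 + 0.5929 = σ²·(σ₀² + 3.0929)/3.0929 = 0.5929·3.3429/3.0929 = 0.640824; SD = √(0.5929·3.3429/3.0929) = 0.8005.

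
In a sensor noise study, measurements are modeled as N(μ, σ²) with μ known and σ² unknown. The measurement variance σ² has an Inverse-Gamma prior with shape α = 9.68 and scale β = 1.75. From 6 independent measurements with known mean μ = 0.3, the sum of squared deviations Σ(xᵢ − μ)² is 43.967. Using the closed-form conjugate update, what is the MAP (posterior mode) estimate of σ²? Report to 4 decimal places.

With known mean μ and an Inverse-Gamma(α, β) prior on σ², the Normal likelihood is conjugate: posterior is Inv-Gamma(α + n/2, β + Σ(xᵢ−μ)²/2).
Posterior: Inv-Gamma(9.68 + 6/2, 1.75 + 43.967/2) = Inv-Gamma(12.68, 23.7335).
Mode = β/(α+1) = 23.7335/13.68 = 1.7349.

1.7349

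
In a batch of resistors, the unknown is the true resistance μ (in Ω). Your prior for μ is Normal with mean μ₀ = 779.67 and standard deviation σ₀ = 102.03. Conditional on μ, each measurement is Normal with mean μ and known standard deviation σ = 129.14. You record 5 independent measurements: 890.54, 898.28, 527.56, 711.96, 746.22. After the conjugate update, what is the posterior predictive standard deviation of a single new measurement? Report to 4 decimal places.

For Normal data with known variance σ², a Normal(μ₀, σ₀²) prior on μ is conjugate. Posterior precision = 1/σ₀² + n/σ²; posterior mean is the precision-weighted average of μ₀ and x̄.
σ₀² = 102.03² = 10410.1209, σ² = 129.14² = 16677.1396; σ² + n·σ₀² = 16677.1396 + 5·10410.1209 = 68727.7441.
Posterior precision = 1/σ₀² + n/σ² = 1/10410.1209 + 5/16677.1396 = (σ² + n·σ₀²)/(σ₀²σ²) = 68727.7441/(10410.1209·16677.1396); posterior variance σₙ² = σ₀²σ²/(σ² + n·σ₀²) = 10410.1209·16677.1396/68727.7441 = 2526.069228.
Predictive variance for one new observation = σₙ² + σ² = 10410.1209·16677.1396/68727.7441 + 16677.1396 = σ²·(σ₀² + 68727.7441)/68727.7441 = 16677.1396·79137.865/68727.7441 = 19203.208828; SD = √(16677.1396·79137.865/68727.7441) = 138.5756.

138.5756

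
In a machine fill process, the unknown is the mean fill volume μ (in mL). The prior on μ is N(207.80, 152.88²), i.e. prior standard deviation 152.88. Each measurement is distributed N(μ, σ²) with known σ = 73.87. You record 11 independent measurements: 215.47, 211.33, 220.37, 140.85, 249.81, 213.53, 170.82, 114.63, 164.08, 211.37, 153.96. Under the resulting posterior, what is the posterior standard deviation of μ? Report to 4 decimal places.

For Normal data with known variance σ², a Normal(μ₀, σ₀²) prior on μ is conjugate. Posterior precision = 1/σ₀² + n/σ²; posterior mean is the precision-weighted average of μ₀ and x̄.
σ₀² = 152.88² = 23372.2944, σ² = 73.87² = 5456.7769; σ² + n·σ₀² = 5456.7769 + 11·23372.2944 = 262552.0153.
Posterior precision = 1/σ₀² + n/σ² = 1/23372.2944 + 11/5456.7769 = (σ² + n·σ₀²)/(σ₀²σ²) = 262552.0153/(23372.2944·5456.7769); posterior variance σₙ² = σ₀²σ²/(σ² + n·σ₀²) = 23372.2944·5456.7769/262552.0153 = 485.760492.
Posterior SD = √σₙ² = √(23372.2944·5456.7769/262552.0153) = 22.0400.

22.0400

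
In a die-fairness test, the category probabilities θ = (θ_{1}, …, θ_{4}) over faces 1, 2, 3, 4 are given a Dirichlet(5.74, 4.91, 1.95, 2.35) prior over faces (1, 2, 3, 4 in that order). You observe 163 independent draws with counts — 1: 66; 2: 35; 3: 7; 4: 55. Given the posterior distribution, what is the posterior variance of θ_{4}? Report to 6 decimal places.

0.001221

The Dirichlet prior is conjugate to the Multinomial likelihood: each posterior αⱼ = prior αⱼ + observed count nⱼ.
Posterior concentration: (71.74, 39.91, 8.95, 57.35), total = 177.95.
Var[θ_j] = α_j(Σα−α_j)/((Σα)²(Σα+1)) = 57.35·120.60/(177.95²·178.95) = 0.001221.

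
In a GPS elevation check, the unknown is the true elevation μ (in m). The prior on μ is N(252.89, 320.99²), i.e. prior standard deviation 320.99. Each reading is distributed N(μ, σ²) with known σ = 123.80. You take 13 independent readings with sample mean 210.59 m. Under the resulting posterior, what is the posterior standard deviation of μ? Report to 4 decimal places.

34.1412

For Normal data with known variance σ², a Normal(μ₀, σ₀²) prior on μ is conjugate. Posterior precision = 1/σ₀² + n/σ²; posterior mean is the precision-weighted average of μ₀ and x̄.
σ₀² = 320.99² = 103034.5801, σ² = 123.80² = 15326.44; σ² + n·σ₀² = 15326.44 + 13·103034.5801 = 1354775.9813.
Posterior precision = 1/σ₀² + n/σ² = 1/103034.5801 + 13/15326.44 = (σ² + n·σ₀²)/(σ₀²σ²) = 1354775.9813/(103034.5801·15326.44); posterior variance σₙ² = σ₀²σ²/(σ² + n·σ₀²) = 103034.5801·15326.44/1354775.9813 = 1165.619506.
Posterior SD = √σₙ² = √(103034.5801·15326.44/1354775.9813) = 34.1412.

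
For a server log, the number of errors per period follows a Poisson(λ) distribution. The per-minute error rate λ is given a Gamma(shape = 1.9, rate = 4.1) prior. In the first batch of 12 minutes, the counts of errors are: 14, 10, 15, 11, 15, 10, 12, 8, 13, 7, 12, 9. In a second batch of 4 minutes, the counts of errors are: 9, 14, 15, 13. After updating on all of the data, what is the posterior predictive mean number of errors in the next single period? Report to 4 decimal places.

9.3980

With a Gamma(shape α, rate β) prior, the Poisson likelihood is conjugate: the posterior is Gamma(α + ΣXᵢ, β + n).
Batch 1: sum of counts S = 136 over n = 12 minutes.
After batch 1: Gamma(α+S, β+n) = Gamma(1.9+136, 4.1+12) = Gamma(137.9, 16.1).
Batch 2: sum of counts S = 51 over n = 4 minutes.
After batch 2: Gamma(α+S, β+n) = Gamma(137.9+51, 16.1+4) = Gamma(188.9, 20.1).
The predictive distribution for one future period is NegBinom with mean α/β = 9.3980.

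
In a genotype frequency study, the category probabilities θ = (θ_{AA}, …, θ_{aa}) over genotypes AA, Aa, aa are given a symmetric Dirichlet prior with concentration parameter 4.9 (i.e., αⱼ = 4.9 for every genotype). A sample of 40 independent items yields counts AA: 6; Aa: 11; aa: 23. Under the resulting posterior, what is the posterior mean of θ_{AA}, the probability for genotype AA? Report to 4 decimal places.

The Dirichlet prior is conjugate to the Multinomial likelihood: each posterior αⱼ = prior αⱼ + observed count nⱼ.
Posterior concentration: (10.9, 15.9, 27.9), total = 54.7.
E[θ_{AA}|data] = α_{AA}/Σα = 10.9/54.7 = 0.1993.

0.1993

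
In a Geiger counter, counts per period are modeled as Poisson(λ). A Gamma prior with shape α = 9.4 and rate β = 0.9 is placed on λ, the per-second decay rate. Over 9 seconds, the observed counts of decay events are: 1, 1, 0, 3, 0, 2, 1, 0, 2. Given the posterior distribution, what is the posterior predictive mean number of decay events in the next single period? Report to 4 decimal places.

1.9596

With a Gamma(shape α, rate β) prior, the Poisson likelihood is conjugate: the posterior is Gamma(α + ΣXᵢ, β + n).
Sum of counts S = 10 over n = 9 seconds.
Posterior: Gamma(α+S, β+n) = Gamma(9.4+10, 0.9+9) = Gamma(19.4, 9.9).
The predictive distribution for one future period is NegBinom with mean α/β = 1.9596.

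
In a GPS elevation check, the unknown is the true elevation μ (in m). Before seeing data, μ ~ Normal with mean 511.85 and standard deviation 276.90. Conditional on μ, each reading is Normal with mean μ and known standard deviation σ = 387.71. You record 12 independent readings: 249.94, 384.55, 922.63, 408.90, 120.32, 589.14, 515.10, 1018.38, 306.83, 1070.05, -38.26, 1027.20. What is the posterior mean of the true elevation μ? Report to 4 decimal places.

542.8360

For Normal data with known variance σ², a Normal(μ₀, σ₀²) prior on μ is conjugate. Posterior precision = 1/σ₀² + n/σ²; posterior mean is the precision-weighted average of μ₀ and x̄.
Σxᵢ = 249.94 + 384.55 + 922.63 + 408.90 + 120.32 + 589.14 + 515.10 + 1018.38 + 306.83 + 1070.05 + (-38.26) + 1027.20 = 6574.78, so n·x̄ = 6574.78.
σ₀² = 276.90² = 76673.61, σ² = 387.71² = 150319.0441; σ² + n·σ₀² = 150319.0441 + 12·76673.61 = 1070402.3641.
Posterior mean = (μ₀/σ₀² + n·x̄/σ²)/(1/σ₀² + n/σ²) = (σ²·μ₀ + σ₀²·n·x̄)/(σ² + n·σ₀²) = (150319.0441·511.85 + 76673.61·6574.78)/1070402.3641 = 581052920.278385/1070402.3641 = 542.8360.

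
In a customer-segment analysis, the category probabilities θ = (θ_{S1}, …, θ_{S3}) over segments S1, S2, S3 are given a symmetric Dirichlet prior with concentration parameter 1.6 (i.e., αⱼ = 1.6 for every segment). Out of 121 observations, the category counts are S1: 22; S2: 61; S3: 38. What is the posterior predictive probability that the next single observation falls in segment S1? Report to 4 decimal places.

0.1876

The Dirichlet prior is conjugate to the Multinomial likelihood: each posterior αⱼ = prior αⱼ + observed count nⱼ.
Posterior concentration: (23.6, 62.6, 39.6), total = 125.8.
P(next = S1 | data) = α_{S1}/Σα = 0.1876.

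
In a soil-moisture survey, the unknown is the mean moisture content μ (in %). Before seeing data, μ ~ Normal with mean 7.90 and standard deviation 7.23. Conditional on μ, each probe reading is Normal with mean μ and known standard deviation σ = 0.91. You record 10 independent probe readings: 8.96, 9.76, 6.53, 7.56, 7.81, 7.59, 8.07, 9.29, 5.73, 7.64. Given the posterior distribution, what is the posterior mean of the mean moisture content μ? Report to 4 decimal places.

For Normal data with known variance σ², a Normal(μ₀, σ₀²) prior on μ is conjugate. Posterior precision = 1/σ₀² + n/σ²; posterior mean is the precision-weighted average of μ₀ and x̄.
Σxᵢ = 8.96 + 9.76 + 6.53 + 7.56 + 7.81 + 7.59 + 8.07 + 9.29 + 5.73 + 7.64 = 78.94, so n·x̄ = 78.94.
σ₀² = 7.23² = 52.2729, σ² = 0.91² = 0.8281; σ² + n·σ₀² = 0.8281 + 10·52.2729 = 523.5571.
Posterior mean = (μ₀/σ₀² + n·x̄/σ²)/(1/σ₀² + n/σ²) = (σ²·μ₀ + σ₀²·n·x̄)/(σ² + n·σ₀²) = (0.8281·7.90 + 52.2729·78.94)/523.5571 = 4132.964716/523.5571 = 7.8940.

7.8940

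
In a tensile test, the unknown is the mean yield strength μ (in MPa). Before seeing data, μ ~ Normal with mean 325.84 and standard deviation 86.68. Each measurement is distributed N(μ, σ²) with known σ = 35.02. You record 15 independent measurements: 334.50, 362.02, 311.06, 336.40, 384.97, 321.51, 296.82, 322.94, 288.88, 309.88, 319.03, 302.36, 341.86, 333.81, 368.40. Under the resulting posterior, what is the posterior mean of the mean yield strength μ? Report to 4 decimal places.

For Normal data with known variance σ², a Normal(μ₀, σ₀²) prior on μ is conjugate. Posterior precision = 1/σ₀² + n/σ²; posterior mean is the precision-weighted average of μ₀ and x̄.
Σxᵢ = 334.50 + 362.02 + 311.06 + 336.40 + 384.97 + 321.51 + 296.82 + 322.94 + 288.88 + 309.88 + 319.03 + 302.36 + 341.86 + 333.81 + 368.40 = 4934.44, so n·x̄ = 4934.44.
σ₀² = 86.68² = 7513.4224, σ² = 35.02² = 1226.4004; σ² + n·σ₀² = 1226.4004 + 15·7513.4224 = 113927.7364.
Posterior mean = (μ₀/σ₀² + n·x̄/σ²)/(1/σ₀² + n/σ²) = (σ²·μ₀ + σ₀²·n·x̄)/(σ² + n·σ₀²) = (1226.4004·325.84 + 7513.4224·4934.44)/113927.7364 = 37474142.333792/113927.7364 = 328.9291.

328.9291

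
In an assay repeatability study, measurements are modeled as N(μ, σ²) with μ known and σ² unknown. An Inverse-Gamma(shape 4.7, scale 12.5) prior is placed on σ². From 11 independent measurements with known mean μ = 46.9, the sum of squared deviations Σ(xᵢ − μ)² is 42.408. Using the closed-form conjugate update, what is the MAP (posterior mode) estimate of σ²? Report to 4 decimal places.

With known mean μ and an Inverse-Gamma(α, β) prior on σ², the Normal likelihood is conjugate: posterior is Inv-Gamma(α + n/2, β + Σ(xᵢ−μ)²/2).
Posterior: Inv-Gamma(4.7 + 11/2, 12.5 + 42.408/2) = Inv-Gamma(10.20, 33.7040).
Mode = β/(α+1) = 33.7040/11.20 = 3.0093.

3.0093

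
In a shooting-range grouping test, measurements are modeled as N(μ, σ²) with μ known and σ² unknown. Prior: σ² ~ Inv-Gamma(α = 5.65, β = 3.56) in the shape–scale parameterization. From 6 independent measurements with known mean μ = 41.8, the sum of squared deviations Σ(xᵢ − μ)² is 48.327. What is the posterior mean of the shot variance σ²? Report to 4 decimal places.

With known mean μ and an Inverse-Gamma(α, β) prior on σ², the Normal likelihood is conjugate: posterior is Inv-Gamma(α + n/2, β + Σ(xᵢ−μ)²/2).
Posterior: Inv-Gamma(5.65 + 6/2, 3.56 + 48.327/2) = Inv-Gamma(8.65, 27.7235).
E[σ²|data] = β/(α−1) = 27.7235/7.65 = 3.6240.

3.6240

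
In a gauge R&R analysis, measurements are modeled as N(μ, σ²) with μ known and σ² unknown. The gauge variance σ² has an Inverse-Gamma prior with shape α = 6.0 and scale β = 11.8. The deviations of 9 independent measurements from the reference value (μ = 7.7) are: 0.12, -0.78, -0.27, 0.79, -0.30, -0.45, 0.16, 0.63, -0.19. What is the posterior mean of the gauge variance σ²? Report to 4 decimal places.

With known mean μ and an Inverse-Gamma(α, β) prior on σ², the Normal likelihood is conjugate: posterior is Inv-Gamma(α + n/2, β + Σ(xᵢ−μ)²/2).
Σ(xᵢ−μ)² = (0.12)² + (-0.78)² + (-0.27)² + (0.79)² + (-0.30)² + (-0.45)² + (0.16)² + (0.63)² + (-0.19)² = 2.0709.
Posterior: Inv-Gamma(6.0 + 9/2, 11.8 + 2.0709/2) = Inv-Gamma(10.50, 12.83545).
E[σ²|data] = β/(α−1) = 12.83545/9.50 = 1.3511.

1.3511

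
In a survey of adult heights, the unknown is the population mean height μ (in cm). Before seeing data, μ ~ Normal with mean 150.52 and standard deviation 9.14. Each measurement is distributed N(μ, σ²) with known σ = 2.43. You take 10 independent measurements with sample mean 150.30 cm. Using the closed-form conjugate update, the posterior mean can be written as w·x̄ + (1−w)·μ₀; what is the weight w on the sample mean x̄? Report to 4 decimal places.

For Normal data with known variance σ², a Normal(μ₀, σ₀²) prior on μ is conjugate. Posterior precision = 1/σ₀² + n/σ²; posterior mean is the precision-weighted average of μ₀ and x̄.
σ₀² = 9.14² = 83.5396, σ² = 2.43² = 5.9049. Prior precision 1/σ₀² = 1/83.5396; data precision n/σ² = 10/5.9049.
w = (n/σ²)/(1/σ₀² + n/σ²) = n·σ₀²/(σ² + n·σ₀²) = 10·83.5396/(5.9049 + 10·83.5396) = 835.396/841.3009 = 0.9930.

0.9930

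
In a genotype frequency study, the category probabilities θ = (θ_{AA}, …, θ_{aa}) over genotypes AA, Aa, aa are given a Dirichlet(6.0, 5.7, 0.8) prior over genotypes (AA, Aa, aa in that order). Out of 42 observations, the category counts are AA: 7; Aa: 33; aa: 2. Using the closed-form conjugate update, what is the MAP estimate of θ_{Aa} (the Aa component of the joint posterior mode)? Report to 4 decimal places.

The Dirichlet prior is conjugate to the Multinomial likelihood: each posterior αⱼ = prior αⱼ + observed count nⱼ.
Posterior concentration: (13.0, 38.7, 2.8), total = 54.5.
Joint mode component: (α_{Aa}−1)/(Σα−K) = 37.7/51.5 = 0.7320.

0.7320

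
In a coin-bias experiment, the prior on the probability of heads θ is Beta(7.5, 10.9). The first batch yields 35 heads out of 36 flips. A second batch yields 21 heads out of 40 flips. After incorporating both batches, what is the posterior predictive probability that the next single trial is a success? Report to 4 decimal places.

The Beta prior is conjugate to a Binomial/Bernoulli likelihood; the update adds successes to α and failures to β.
After batch 1: Beta(7.5+35, 10.9+1) = Beta(42.5, 11.9).
After batch 2: Beta(42.5+21, 11.9+19) = Beta(63.5, 30.9).
For a single future Bernoulli trial, P(success | data) = α/(α+β) = 0.6727.

0.6727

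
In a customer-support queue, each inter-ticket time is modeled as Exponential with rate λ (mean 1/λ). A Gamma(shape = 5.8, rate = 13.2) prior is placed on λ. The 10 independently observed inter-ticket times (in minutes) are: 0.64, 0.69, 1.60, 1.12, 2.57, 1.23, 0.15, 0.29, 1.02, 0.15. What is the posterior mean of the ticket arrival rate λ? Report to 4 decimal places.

0.6973

With a Gamma(shape α, rate β) prior on the exponential rate λ, the posterior after n observations with total T = Σxᵢ is Gamma(α+n, β+T).
Sum of observations T = 9.46 minutes; n = 10.
Posterior: Gamma(5.8+10, 13.2+9.46) = Gamma(15.8, 22.66).
Posterior mean of λ = α/β = 15.8/22.66 = 0.6973.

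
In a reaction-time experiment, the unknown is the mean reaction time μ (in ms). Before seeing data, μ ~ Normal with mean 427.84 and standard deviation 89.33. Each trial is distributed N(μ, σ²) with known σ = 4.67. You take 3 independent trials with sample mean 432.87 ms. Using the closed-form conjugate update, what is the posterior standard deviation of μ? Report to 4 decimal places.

2.6950

For Normal data with known variance σ², a Normal(μ₀, σ₀²) prior on μ is conjugate. Posterior precision = 1/σ₀² + n/σ²; posterior mean is the precision-weighted average of μ₀ and x̄.
σ₀² = 89.33² = 7979.8489, σ² = 4.67² = 21.8089; σ² + n·σ₀² = 21.8089 + 3·7979.8489 = 23961.3556.
Posterior precision = 1/σ₀² + n/σ² = 1/7979.8489 + 3/21.8089 = (σ² + n·σ₀²)/(σ₀²σ²) = 23961.3556/(7979.8489·21.8089); posterior variance σₙ² = σ₀²σ²/(σ² + n·σ₀²) = 7979.8489·21.8089/23961.3556 = 7.263017.
Posterior SD = √σₙ² = √(7979.8489·21.8089/23961.3556) = 2.6950.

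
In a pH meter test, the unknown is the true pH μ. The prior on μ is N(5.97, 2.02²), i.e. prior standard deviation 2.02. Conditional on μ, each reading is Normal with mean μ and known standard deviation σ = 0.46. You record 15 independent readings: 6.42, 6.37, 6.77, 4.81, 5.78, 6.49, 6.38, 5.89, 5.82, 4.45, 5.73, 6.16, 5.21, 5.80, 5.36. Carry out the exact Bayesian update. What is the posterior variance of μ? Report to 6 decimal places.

For Normal data with known variance σ², a Normal(μ₀, σ₀²) prior on μ is conjugate. Posterior precision = 1/σ₀² + n/σ²; posterior mean is the precision-weighted average of μ₀ and x̄.
σ₀² = 2.02² = 4.0804, σ² = 0.46² = 0.2116; σ² + n·σ₀² = 0.2116 + 15·4.0804 = 61.4176.
Posterior precision = 1/σ₀² + n/σ² = 1/4.0804 + 15/0.2116 = (σ² + n·σ₀²)/(σ₀²σ²) = 61.4176/(4.0804·0.2116); posterior variance σₙ² = σ₀²σ²/(σ² + n·σ₀²) = 4.0804·0.2116/61.4176 = 0.014058.

0.014058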